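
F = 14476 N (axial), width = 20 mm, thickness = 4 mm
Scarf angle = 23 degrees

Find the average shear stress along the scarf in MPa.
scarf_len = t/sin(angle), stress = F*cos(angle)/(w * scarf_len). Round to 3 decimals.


scarf_len = 4/sin(23 deg) = 10.2372
cos(23 deg) = 0.920505
stress = 14476*0.920505/(20*10.2372) = 65.082 MPa

65.082


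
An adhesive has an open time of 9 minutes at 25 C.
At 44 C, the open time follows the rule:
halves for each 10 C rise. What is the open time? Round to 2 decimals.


Factor = 2^((44-25)/10) = 3.7321
Open time = 9 / 3.7321 = 2.41 min

2.41


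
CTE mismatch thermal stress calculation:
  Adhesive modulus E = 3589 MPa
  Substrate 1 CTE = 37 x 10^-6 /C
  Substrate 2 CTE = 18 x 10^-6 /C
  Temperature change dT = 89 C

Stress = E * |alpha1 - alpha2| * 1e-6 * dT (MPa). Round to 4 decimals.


delta_alpha = |37 - 18| = 19 x 10^-6/C
Stress = 3589 * 19e-6 * 89
= 6.0690 MPa

6.0690


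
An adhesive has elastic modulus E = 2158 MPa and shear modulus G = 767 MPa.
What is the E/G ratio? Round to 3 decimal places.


E/G = 2158 / 767 = 2.814

2.814


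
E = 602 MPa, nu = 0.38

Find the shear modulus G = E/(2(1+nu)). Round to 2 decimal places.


G = 602 / (2 * 1.38)
= 218.12 MPa

218.12


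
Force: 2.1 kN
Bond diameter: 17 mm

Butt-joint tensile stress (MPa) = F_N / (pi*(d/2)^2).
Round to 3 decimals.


F_N = 2.1 * 1000 = 2100.0 N
A = pi*(8.5)^2 = 226.9801 mm^2
stress = 2100.0 / 226.9801 = 9.252 MPa

9.252


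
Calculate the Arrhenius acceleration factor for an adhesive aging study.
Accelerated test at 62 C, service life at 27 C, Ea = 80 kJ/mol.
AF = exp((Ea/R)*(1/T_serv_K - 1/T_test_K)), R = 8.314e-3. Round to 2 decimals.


T_test = 335.15 K, T_serv = 300.15 K
Ea/R = 80 / 0.008314 = 9622.32
AF = exp(9622.32 * (1/300.15 - 1/335.15))
= 28.44

28.44


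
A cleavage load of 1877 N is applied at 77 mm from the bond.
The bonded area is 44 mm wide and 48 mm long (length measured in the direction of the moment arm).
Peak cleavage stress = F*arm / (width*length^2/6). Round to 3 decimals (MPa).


Moment = 1877 * 77 = 144529 N*mm
Section modulus = 44 * 2304 / 6 = 101376 / 6 mm^3
Stress = 144529 / (101376 / 6) = 867174 / 101376
= 8.554 MPa

8.554


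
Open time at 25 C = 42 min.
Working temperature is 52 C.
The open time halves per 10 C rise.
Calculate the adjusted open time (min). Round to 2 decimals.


factor = 2^((52 - 25) / 10) = 6.4980
ot = 42 / 6.4980 = 6.46 min

6.46


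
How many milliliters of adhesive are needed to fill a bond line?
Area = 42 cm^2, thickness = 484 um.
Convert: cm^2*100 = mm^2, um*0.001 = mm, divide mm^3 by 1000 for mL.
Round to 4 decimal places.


= (42 * 100) * (484 * 0.001) / 1000
= 2.0328 mL

2.0328


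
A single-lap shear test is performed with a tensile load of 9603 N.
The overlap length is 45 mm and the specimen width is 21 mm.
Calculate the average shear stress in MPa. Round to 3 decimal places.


Shear stress = F / (overlap * width)
= 9603 / (45 * 21)
= 9603 / 945
= 10.162 MPa

10.162


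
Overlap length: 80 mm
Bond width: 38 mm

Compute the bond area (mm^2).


Bond area = 80 * 38 = 3040 mm^2

3040


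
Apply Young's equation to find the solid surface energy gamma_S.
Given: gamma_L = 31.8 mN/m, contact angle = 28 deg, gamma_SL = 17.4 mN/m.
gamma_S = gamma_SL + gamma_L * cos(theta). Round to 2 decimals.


theta_rad = 28 * pi/180 = 0.488692
gamma_S = 17.4 + 31.8 * cos(0.488692)
= 45.48 mN/m

45.48


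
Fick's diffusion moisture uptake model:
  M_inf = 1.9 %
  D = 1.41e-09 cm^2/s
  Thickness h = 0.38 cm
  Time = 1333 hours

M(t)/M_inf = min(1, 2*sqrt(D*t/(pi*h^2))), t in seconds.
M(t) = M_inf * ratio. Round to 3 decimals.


t_sec = 1333 * 3600 = 4798800
ratio = 2*sqrt(1.41e-09*4798800/(pi*0.38^2))
= min(1, 0.244257)
= 0.244257
M(t) = 1.9 * 0.244257 = 0.464 %

0.464


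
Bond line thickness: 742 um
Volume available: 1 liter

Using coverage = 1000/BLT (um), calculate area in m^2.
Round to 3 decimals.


1 L = 1e6 mm^3, thickness = 742 um = 0.742 mm
Area = 1e6 / 0.742 mm^2 = (1e6 / 0.742) / 1e6 m^2 = 1000 / 742 m^2
= 1.348 m^2

1.348


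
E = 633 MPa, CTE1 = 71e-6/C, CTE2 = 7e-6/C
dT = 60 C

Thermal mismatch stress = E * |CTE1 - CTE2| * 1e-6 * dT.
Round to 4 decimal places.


= 633 * 64e-6 * 60
= 2.4307 MPa

2.4307


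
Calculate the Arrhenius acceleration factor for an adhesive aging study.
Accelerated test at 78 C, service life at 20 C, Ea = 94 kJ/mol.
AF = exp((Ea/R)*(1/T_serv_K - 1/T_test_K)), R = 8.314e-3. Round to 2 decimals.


T_test = 351.15 K, T_serv = 293.15 K
Ea/R = 94 / 0.008314 = 11306.23
AF = exp(11306.23 * (1/293.15 - 1/351.15))
= 584.26

584.26


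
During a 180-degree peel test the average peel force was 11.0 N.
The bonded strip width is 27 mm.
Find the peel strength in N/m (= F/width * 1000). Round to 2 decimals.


Peel strength = F/width * 1000
= 11.0 / 27 * 1000
= 407.41 N/m

407.41


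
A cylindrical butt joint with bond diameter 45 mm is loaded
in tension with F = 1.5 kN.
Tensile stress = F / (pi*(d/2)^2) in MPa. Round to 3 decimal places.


Area = pi * (45/2)^2 = 1590.4313 mm^2
Stress = 1.5*1000 / 1590.4313
= 0.943 MPa

0.943


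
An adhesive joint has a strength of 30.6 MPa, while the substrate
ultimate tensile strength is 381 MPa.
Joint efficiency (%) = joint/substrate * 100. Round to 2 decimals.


Efficiency = 30.6 / 381 * 100
= 8.03%

8.03


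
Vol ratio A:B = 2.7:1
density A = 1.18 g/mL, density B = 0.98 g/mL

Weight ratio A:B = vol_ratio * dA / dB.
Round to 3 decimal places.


Weight ratio = 2.7 * 1.18 / 0.98
= 3.251

3.251


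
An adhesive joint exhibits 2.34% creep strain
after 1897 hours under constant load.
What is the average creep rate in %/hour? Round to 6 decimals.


Creep rate = strain / time
= 2.34 / 1897
= 0.001234 %/h

0.001234


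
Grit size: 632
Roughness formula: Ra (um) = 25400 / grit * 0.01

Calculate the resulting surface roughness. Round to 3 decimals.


Ra = 25400 / 632 * 0.01
= 0.402 um

0.402


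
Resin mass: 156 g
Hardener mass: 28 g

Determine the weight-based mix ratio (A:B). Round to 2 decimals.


Ratio = 156 / 28 = 5.57

5.57


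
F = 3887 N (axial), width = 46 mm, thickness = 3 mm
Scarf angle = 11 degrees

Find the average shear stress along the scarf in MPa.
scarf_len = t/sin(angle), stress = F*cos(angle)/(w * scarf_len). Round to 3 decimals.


scarf_len = 3/sin(11 deg) = 15.7225
cos(11 deg) = 0.981627
stress = 3887*0.981627/(46*15.7225) = 5.276 MPa

5.276


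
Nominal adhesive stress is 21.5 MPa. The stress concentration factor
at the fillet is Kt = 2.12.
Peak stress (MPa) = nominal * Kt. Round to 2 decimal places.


Peak = 21.5 * 2.12 = 45.58 MPa

45.58


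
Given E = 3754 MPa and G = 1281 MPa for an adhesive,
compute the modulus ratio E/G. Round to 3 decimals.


E/G ratio = 3754 / 1281 = 2.931

2.931


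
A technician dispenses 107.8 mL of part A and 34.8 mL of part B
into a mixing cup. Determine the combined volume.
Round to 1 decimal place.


Combined volume = 107.8 + 34.8
= 142.6 mL

142.6


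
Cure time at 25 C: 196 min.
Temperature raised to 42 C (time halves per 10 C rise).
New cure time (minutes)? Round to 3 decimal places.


Acceleration factor = 2^(17/10) = 3.2490
New time = 196 / 3.2490 = 60.326 min

60.326


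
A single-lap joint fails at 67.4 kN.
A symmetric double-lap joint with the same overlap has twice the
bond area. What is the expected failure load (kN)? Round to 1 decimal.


Double-lap load = 2 * 67.4 = 134.8 kN

134.8


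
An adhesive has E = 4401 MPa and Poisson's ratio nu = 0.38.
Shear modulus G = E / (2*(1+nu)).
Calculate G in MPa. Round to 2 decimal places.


G = 4401 / (2*(1+0.38))
= 4401 / 2.76
= 1594.57 MPa

1594.57


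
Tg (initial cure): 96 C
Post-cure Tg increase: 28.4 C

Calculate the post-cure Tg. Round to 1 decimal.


Post-cure Tg = 96 + 28.4 = 124.4 C

124.4


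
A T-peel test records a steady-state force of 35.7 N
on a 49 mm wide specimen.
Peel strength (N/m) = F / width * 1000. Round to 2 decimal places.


Peel strength = 35.7 / 49 * 1000
= 728.57 N/m

728.57


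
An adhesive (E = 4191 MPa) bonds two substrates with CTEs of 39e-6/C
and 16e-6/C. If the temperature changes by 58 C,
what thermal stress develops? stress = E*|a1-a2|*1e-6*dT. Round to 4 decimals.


Stress = 4191 * |39 - 16| * 1e-6 * 58
= 5.5908 MPa

5.5908


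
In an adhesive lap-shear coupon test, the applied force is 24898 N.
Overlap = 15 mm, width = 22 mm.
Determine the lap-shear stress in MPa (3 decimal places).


stress = F / (overlap * width)
= 24898 / (15 * 22)
= 75.448 MPa

75.448


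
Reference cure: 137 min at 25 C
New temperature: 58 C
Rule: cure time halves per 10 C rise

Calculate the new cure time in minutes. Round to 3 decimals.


factor = 2^((58-25)/10) = 9.8492
t_new = 137 / 9.8492 = 13.910 min

13.910


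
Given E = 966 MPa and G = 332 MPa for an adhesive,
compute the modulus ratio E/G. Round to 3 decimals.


E/G ratio = 966 / 332 = 2.910

2.910


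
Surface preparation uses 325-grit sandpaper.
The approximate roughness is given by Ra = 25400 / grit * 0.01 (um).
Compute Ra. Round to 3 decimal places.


Ra = 25400 / 325 * 0.01
= 254 / 325
= 0.782 um

0.782


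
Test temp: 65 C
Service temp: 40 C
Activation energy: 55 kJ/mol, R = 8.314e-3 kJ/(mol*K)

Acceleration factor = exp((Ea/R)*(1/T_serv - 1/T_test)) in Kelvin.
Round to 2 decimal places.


AF = exp((55/0.008314)*(1/313.15 - 1/338.15))
= 4.77

4.77


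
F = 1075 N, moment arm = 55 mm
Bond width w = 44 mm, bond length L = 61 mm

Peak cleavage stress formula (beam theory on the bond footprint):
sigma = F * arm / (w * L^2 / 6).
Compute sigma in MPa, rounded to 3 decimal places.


sigma = (1075 * 55) / (44 * 3721 / 6)
= 59125 * 6 / 163724
= 354750 / 163724
= 2.167 MPa

2.167


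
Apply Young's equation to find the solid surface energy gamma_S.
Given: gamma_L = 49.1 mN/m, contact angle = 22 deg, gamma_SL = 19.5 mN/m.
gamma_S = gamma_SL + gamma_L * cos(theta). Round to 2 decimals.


theta_rad = 22 * pi/180 = 0.383972
gamma_S = 19.5 + 49.1 * cos(0.383972)
= 65.02 mN/m

65.02


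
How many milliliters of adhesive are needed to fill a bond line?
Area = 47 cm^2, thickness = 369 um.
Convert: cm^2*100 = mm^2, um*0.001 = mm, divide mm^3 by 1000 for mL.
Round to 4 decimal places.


= (47 * 100) * (369 * 0.001) / 1000
= 1.7343 mL

1.7343


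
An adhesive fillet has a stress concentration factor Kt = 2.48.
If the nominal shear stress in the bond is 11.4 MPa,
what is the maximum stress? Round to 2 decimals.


Max stress = 11.4 * 2.48 = 28.27 MPa

28.27


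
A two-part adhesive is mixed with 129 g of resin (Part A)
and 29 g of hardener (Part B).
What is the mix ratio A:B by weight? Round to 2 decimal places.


Mix ratio = mass_A / mass_B
= 129 / 29
= 4.45

4.45


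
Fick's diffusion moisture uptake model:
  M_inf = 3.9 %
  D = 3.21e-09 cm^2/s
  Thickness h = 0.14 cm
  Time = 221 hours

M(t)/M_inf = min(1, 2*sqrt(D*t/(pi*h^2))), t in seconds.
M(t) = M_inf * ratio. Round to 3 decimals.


t_sec = 221 * 3600 = 795600
ratio = 2*sqrt(3.21e-09*795600/(pi*0.14^2))
= min(1, 0.407312)
= 0.407312
M(t) = 3.9 * 0.407312 = 1.589 %

1.589


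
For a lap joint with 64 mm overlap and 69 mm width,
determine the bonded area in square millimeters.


Area = 64 * 69 = 4416 mm^2

4416


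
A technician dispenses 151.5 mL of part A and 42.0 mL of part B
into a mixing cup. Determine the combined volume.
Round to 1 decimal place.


Combined volume = 151.5 + 42.0
= 193.5 mL

193.5


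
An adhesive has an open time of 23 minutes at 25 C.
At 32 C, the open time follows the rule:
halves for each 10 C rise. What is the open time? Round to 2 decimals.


Factor = 2^((32-25)/10) = 1.6245
Open time = 23 / 1.6245 = 14.16 min

14.16


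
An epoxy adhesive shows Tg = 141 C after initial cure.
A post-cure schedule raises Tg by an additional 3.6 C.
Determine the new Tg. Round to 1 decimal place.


New Tg = 141 + 3.6
= 144.6 C

144.6


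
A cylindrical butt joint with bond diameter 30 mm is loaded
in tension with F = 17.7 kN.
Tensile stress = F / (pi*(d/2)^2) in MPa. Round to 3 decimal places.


Area = pi * (30/2)^2 = 706.8583 mm^2
Stress = 17.7*1000 / 706.8583
= 25.040 MPa

25.040


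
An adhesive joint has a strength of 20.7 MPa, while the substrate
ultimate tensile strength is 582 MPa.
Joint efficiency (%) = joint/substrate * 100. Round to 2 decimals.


Efficiency = 20.7 / 582 * 100
= 3.56%

3.56


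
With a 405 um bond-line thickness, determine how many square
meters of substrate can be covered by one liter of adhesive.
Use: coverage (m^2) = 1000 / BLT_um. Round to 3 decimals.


Coverage = 1000 / 405 = 2.469 m^2

2.469


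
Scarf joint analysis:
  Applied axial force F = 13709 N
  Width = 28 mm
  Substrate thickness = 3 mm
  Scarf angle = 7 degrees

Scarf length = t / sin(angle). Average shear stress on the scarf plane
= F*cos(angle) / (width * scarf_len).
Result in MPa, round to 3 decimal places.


Scarf length = 3 / sin(7 deg) = 24.6165 mm
cos(7 deg) = 0.992546
Shear = 13709 * 0.992546 / (28 * 24.6165)
= 19.741 MPa

19.741


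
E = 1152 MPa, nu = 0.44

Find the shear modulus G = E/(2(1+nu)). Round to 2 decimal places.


G = 1152 / (2 * 1.44)
= 400.00 MPa

400.00


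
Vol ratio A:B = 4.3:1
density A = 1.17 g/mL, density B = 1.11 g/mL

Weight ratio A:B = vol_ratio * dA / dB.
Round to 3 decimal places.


Weight ratio = 4.3 * 1.17 / 1.11
= 4.532

4.532


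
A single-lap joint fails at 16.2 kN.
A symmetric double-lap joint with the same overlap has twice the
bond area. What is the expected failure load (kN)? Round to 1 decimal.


Double-lap load = 2 * 16.2 = 32.4 kN

32.4


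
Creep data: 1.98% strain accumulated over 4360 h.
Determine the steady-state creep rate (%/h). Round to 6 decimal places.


Rate = 1.98 / 4360 = 0.000454 %/h

0.000454


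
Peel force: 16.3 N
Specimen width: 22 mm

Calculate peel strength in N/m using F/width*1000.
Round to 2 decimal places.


Peel strength = 16.3 / 22 * 1000 = 740.91 N/m

740.91


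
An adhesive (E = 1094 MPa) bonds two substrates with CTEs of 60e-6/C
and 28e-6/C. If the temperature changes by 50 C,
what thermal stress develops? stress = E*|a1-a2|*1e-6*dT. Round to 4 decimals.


Stress = 1094 * |60 - 28| * 1e-6 * 50
= 1.7504 MPa

1.7504


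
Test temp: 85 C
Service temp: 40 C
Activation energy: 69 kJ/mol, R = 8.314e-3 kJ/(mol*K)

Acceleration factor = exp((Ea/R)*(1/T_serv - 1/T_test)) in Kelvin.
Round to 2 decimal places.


AF = exp((69/0.008314)*(1/313.15 - 1/358.15))
= 27.94

27.94


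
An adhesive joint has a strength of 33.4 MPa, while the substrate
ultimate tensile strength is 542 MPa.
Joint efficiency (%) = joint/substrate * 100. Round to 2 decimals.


Efficiency = 33.4 / 542 * 100
= 6.16%

6.16


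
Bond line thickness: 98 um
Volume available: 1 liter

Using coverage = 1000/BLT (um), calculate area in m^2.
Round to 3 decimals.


1 L = 1e6 mm^3, thickness = 98 um = 0.098 mm
Area = 1e6 / 0.098 mm^2 = (1e6 / 0.098) / 1e6 m^2 = 1000 / 98 m^2
= 10.204 m^2

10.204


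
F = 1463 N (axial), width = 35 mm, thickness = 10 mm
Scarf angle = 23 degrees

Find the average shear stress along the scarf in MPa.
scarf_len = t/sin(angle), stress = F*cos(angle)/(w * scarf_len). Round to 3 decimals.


scarf_len = 10/sin(23 deg) = 25.5930
cos(23 deg) = 0.920505
stress = 1463*0.920505/(35*25.5930) = 1.503 MPa

1.503


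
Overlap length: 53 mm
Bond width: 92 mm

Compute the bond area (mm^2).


Bond area = 53 * 92 = 4876 mm^2

4876


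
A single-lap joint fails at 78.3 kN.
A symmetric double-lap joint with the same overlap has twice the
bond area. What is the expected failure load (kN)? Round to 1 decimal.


Double-lap load = 2 * 78.3 = 156.6 kN

156.6


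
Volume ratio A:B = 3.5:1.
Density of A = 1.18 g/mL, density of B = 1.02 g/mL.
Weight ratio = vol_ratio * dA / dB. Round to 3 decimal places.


Wt ratio = 3.5 * 1.18 / 1.02
= 4.049

4.049


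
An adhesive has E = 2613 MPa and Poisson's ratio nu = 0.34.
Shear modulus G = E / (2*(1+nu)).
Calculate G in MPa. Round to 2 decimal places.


G = 2613 / (2*(1+0.34))
= 2613 / 2.68
= 975.00 MPa

975.00


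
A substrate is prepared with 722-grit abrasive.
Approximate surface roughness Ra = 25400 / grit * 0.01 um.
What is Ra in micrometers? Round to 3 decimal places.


Ra = 25400 / 722 * 0.01 = 0.352 um

0.352


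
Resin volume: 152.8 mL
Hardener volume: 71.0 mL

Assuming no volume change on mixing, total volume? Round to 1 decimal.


V_total = 152.8 + 71.0 = 223.8 mL

223.8


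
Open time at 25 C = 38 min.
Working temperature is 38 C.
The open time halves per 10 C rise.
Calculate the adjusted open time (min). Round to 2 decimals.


factor = 2^((38 - 25) / 10) = 2.4623
ot = 38 / 2.4623 = 15.43 min

15.43


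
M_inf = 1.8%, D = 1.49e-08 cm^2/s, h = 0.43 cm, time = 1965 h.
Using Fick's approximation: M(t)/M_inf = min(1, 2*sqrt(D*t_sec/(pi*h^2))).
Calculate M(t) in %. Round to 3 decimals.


t = 7074000 s
ratio = min(1, 2*sqrt(1.49e-08*7074000/(pi*0.1849)))
= 0.851946
M(t) = 1.8 * 0.851946 = 1.534%

1.534


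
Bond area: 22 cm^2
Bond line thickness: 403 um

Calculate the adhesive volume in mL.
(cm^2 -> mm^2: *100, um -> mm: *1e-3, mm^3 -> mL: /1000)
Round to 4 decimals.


V = 22*100 * 403*1e-3 / 1000
= 0.8866 mL

0.8866


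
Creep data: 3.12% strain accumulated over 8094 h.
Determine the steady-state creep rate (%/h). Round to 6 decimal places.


Rate = 3.12 / 8094 = 0.000385 %/h

0.000385


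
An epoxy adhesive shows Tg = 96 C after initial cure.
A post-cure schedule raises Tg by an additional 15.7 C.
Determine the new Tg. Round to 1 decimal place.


New Tg = 96 + 15.7
= 111.7 C

111.7


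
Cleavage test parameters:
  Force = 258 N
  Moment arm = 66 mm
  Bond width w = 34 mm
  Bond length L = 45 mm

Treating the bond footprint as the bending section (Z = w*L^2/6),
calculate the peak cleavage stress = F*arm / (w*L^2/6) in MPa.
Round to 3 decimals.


M = 258 * 66 = 17028 N*mm
Z = 34 * 45^2 / 6 = 68850 / 6 mm^3
sigma = M / Z = 6 * 17028 / 68850 = 102168 / 68850
= 1.484 MPa

1.484


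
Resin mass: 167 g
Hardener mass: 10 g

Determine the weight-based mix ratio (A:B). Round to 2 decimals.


Ratio = 167 / 10 = 16.70

16.70


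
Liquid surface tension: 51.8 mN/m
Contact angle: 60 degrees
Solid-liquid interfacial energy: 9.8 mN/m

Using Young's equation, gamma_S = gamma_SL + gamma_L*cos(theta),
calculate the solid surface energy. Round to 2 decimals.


gamma_S = 9.8 + 51.8 * cos(60)
= 35.70 mN/m

35.70


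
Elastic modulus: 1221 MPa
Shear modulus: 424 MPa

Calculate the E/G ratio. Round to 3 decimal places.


E / G = 1221 / 424 = 2.880

2.880


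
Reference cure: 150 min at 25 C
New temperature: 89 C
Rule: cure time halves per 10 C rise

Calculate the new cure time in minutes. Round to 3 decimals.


factor = 2^((89-25)/10) = 84.4485
t_new = 150 / 84.4485 = 1.776 min

1.776


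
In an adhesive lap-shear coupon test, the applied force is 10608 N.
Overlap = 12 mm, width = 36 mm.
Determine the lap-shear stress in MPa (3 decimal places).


stress = F / (overlap * width)
= 10608 / (12 * 36)
= 24.556 MPa

24.556


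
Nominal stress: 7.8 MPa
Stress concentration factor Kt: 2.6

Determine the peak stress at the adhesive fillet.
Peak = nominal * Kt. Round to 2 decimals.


Peak stress = 7.8 * 2.6
= 20.28 MPa

20.28


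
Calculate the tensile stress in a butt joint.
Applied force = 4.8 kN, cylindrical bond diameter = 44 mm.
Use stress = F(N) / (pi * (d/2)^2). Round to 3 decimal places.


A = pi * 22.0^2 = 1520.5308 mm^2
sigma = 4800.0 / 1520.5308 = 3.157 MPa

3.157


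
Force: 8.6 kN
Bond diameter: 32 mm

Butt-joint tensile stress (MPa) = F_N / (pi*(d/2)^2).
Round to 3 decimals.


F_N = 8.6 * 1000 = 8600.0 N
A = pi*(16.0)^2 = 804.2477 mm^2
stress = 8600.0 / 804.2477 = 10.693 MPa

10.693


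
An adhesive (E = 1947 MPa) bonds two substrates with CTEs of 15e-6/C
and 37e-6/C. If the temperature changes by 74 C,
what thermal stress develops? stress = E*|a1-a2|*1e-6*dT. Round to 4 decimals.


Stress = 1947 * |15 - 37| * 1e-6 * 74
= 3.1697 MPa

3.1697


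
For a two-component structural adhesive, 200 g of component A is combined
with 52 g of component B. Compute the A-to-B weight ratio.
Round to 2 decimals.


Weight ratio A:B = 200 / 52
= 3.85

3.85


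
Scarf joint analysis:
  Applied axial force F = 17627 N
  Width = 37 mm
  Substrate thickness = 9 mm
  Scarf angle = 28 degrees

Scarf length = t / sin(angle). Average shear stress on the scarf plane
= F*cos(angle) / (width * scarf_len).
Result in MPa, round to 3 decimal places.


Scarf length = 9 / sin(28 deg) = 19.1705 mm
cos(28 deg) = 0.882948
Shear = 17627 * 0.882948 / (37 * 19.1705)
= 21.942 MPa

21.942


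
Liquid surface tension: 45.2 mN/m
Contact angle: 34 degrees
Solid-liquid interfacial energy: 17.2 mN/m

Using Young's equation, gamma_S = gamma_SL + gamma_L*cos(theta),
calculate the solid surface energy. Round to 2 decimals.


gamma_S = 17.2 + 45.2 * cos(34)
= 54.67 mN/m

54.67


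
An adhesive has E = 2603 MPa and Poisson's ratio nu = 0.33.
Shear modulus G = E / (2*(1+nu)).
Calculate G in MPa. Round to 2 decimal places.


G = 2603 / (2*(1+0.33))
= 2603 / 2.66
= 978.57 MPa

978.57


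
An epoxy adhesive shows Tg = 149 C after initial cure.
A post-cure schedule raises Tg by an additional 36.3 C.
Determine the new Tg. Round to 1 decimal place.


New Tg = 149 + 36.3
= 185.3 C

185.3


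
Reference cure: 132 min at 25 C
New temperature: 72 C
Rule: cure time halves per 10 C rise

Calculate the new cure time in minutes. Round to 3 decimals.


factor = 2^((72-25)/10) = 25.9921
t_new = 132 / 25.9921 = 5.078 min

5.078


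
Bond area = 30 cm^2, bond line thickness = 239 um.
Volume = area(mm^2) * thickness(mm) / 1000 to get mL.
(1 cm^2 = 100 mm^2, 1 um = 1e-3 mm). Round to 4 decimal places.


area_mm2 = 30 * 100 = 3000
blt_mm = 239 * 1e-3 = 0.239
vol_mm3 = 3000 * 0.239 = 717.0
vol_mL = 717.0 / 1000 = 0.7170 mL

0.7170


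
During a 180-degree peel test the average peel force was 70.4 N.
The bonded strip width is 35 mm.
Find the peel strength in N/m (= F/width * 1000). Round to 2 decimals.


Peel strength = F/width * 1000
= 70.4 / 35 * 1000
= 2011.43 N/m

2011.43


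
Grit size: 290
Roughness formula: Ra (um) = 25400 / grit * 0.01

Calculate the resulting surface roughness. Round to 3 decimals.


Ra = 25400 / 290 * 0.01
= 0.876 um

0.876


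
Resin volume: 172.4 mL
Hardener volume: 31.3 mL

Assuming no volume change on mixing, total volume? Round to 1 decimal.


V_total = 172.4 + 31.3 = 203.7 mL

203.7


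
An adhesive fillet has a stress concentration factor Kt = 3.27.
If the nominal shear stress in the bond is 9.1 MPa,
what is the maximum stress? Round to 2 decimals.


Max stress = 9.1 * 3.27 = 29.76 MPa

29.76


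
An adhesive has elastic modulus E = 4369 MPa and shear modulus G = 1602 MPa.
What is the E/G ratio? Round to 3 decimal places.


E/G = 4369 / 1602 = 2.727

2.727


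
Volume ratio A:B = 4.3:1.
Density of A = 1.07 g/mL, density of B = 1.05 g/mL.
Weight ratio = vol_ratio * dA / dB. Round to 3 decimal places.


Wt ratio = 4.3 * 1.07 / 1.05
= 4.382

4.382


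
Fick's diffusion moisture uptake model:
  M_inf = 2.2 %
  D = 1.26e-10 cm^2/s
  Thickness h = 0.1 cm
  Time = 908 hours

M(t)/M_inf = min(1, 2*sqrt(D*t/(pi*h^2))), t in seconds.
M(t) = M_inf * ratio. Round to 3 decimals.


t_sec = 908 * 3600 = 3268800
ratio = 2*sqrt(1.26e-10*3268800/(pi*0.1^2))
= min(1, 0.228999)
= 0.228999
M(t) = 2.2 * 0.228999 = 0.504 %

0.504


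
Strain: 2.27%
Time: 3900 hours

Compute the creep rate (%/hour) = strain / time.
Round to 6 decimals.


Creep rate = 2.27 / 3900
= 0.000582 %/h

0.000582


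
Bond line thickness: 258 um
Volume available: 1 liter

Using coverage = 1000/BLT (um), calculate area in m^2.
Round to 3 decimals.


1 L = 1e6 mm^3, thickness = 258 um = 0.258 mm
Area = 1e6 / 0.258 mm^2 = (1e6 / 0.258) / 1e6 m^2 = 1000 / 258 m^2
= 3.876 m^2

3.876


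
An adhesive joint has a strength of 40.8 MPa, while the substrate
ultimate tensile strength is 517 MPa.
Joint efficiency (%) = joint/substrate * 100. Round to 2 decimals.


Efficiency = 40.8 / 517 * 100
= 7.89%

7.89


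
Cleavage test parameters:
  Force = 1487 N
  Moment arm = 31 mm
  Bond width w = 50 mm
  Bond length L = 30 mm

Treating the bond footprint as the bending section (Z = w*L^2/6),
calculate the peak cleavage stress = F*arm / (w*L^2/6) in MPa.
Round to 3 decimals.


M = 1487 * 31 = 46097 N*mm
Z = 50 * 30^2 / 6 = 45000 / 6 mm^3
sigma = M / Z = 6 * 46097 / 45000 = 276582 / 45000
= 6.146 MPa

6.146


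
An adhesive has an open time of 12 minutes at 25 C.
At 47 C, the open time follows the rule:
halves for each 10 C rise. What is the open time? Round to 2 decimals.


Factor = 2^((47-25)/10) = 4.5948
Open time = 12 / 4.5948 = 2.61 min

2.61


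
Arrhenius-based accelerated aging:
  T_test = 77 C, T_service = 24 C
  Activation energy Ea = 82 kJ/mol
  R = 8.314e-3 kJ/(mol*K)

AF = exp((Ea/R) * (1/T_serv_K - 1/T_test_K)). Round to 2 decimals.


T_test_K = 350.15, T_serv_K = 297.15
AF = exp((82/8.314e-3) * (1/297.15 - 1/350.15))
= 152.02

152.02


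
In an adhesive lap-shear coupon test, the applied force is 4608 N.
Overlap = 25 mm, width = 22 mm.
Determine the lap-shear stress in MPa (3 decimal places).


stress = F / (overlap * width)
= 4608 / (25 * 22)
= 8.378 MPa

8.378


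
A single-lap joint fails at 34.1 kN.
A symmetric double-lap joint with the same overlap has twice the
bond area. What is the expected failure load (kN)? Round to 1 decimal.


Double-lap load = 2 * 34.1 = 68.2 kN

68.2


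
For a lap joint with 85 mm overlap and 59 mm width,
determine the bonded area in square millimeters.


Area = 85 * 59 = 5015 mm^2

5015


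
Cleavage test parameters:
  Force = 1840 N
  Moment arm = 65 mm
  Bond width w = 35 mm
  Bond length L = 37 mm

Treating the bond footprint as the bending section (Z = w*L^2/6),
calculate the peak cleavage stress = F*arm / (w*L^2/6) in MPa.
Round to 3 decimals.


M = 1840 * 65 = 119600 N*mm
Z = 35 * 37^2 / 6 = 47915 / 6 mm^3
sigma = M / Z = 6 * 119600 / 47915 = 717600 / 47915
= 14.977 MPa

14.977


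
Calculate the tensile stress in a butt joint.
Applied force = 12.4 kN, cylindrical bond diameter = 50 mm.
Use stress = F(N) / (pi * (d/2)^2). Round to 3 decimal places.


A = pi * 25.0^2 = 1963.4954 mm^2
sigma = 12400.0 / 1963.4954 = 6.315 MPa

6.315


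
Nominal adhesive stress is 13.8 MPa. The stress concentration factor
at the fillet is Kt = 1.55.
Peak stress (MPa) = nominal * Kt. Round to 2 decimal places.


Peak = 13.8 * 1.55 = 21.39 MPa

21.39


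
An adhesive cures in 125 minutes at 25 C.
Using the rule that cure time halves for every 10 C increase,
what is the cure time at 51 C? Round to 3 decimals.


Factor = 2^((51 - 25) / 10) = 6.0629
Cure time = 125 / 6.0629
= 20.617 minutes

20.617


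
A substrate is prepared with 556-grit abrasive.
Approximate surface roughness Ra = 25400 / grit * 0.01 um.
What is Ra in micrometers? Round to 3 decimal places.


Ra = 25400 / 556 * 0.01 = 0.457 um

0.457


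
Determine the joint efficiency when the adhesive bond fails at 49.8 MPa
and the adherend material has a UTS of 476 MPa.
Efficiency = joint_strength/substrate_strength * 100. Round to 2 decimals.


Joint efficiency = 49.8 / 476 * 100
= 10.46%

10.46


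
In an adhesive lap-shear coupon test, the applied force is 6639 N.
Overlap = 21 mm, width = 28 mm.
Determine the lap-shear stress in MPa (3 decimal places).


stress = F / (overlap * width)
= 6639 / (21 * 28)
= 11.291 MPa

11.291


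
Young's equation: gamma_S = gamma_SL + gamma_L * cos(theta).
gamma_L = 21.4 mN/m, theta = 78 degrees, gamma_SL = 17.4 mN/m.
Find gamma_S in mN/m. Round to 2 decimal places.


cos(78 deg) = 0.207912
gamma_S = 17.4 + 21.4 * 0.207912
= 21.85 mN/m

21.85


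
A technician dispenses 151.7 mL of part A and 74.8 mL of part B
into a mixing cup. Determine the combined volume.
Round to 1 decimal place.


Combined volume = 151.7 + 74.8
= 226.5 mL

226.5


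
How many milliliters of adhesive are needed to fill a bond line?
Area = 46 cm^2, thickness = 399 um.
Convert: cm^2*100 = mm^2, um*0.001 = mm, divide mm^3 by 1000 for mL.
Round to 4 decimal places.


= (46 * 100) * (399 * 0.001) / 1000
= 1.8354 mL

1.8354


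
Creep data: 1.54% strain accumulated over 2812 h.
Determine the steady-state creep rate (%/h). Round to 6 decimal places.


Rate = 1.54 / 2812 = 0.000548 %/h

0.000548


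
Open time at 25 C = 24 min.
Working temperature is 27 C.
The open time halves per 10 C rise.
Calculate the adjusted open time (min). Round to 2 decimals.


factor = 2^((27 - 25) / 10) = 1.1487
ot = 24 / 1.1487 = 20.89 min

20.89


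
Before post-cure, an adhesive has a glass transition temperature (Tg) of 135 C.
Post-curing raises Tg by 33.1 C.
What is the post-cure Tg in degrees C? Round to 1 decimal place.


Tg_post = Tg_base + delta_Tg
= 135 + 33.1
= 168.1 C

168.1


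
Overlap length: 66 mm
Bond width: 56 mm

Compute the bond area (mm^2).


Bond area = 66 * 56 = 3696 mm^2

3696


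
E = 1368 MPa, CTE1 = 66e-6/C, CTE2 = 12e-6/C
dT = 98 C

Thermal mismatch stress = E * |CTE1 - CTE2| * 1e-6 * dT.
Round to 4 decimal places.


= 1368 * 54e-6 * 98
= 7.2395 MPa

7.2395


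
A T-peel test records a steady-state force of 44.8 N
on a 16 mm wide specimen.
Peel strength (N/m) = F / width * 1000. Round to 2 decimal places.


Peel strength = 44.8 / 16 * 1000
= 2800.00 N/m

2800.00


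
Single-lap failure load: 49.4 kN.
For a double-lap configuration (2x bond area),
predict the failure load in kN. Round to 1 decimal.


Failure load = 49.4 * 2 = 98.8 kN

98.8


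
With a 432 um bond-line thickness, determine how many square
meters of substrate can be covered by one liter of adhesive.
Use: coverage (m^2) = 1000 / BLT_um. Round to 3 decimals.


Coverage = 1000 / 432 = 2.315 m^2

2.315


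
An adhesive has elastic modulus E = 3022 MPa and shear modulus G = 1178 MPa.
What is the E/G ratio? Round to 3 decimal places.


E/G = 3022 / 1178 = 2.565

2.565


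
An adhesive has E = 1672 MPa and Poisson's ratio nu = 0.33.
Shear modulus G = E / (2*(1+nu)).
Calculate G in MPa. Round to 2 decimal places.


G = 1672 / (2*(1+0.33))
= 1672 / 2.66
= 628.57 MPa

628.57


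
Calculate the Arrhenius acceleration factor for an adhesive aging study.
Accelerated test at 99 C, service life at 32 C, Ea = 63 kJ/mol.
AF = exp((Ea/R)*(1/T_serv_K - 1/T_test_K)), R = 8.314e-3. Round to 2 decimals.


T_test = 372.15 K, T_serv = 305.15 K
Ea/R = 63 / 0.008314 = 7577.58
AF = exp(7577.58 * (1/305.15 - 1/372.15))
= 87.42

87.42


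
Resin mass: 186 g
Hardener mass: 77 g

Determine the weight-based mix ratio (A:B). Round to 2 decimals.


Ratio = 186 / 77 = 2.42

2.42


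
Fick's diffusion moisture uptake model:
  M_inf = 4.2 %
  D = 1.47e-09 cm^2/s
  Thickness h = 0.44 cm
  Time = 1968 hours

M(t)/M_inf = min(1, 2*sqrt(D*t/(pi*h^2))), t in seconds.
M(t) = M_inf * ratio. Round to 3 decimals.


t_sec = 1968 * 3600 = 7084800
ratio = 2*sqrt(1.47e-09*7084800/(pi*0.44^2))
= min(1, 0.261713)
= 0.261713
M(t) = 4.2 * 0.261713 = 1.099 %

1.099


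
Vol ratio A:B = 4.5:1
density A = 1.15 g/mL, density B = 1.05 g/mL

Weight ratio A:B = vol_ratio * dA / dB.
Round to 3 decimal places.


Weight ratio = 4.5 * 1.15 / 1.05
= 4.929

4.929


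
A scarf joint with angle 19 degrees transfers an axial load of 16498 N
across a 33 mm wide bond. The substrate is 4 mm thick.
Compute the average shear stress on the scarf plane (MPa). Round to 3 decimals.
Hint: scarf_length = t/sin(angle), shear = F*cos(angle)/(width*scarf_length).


scarf_length = 4 / sin(19 deg) = 12.2862 mm
cos(19 deg) = 0.945519
shear stress = 16498 * 0.945519 / (33 * 12.2862)
= 38.474 MPa

38.474


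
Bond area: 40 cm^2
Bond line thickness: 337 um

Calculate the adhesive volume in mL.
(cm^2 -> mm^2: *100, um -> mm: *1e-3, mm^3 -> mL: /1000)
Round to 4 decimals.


V = 40*100 * 337*1e-3 / 1000
= 1.3480 mL

1.3480


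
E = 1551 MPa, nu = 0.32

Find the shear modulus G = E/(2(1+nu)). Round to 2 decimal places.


G = 1551 / (2 * 1.32)
= 587.50 MPa

587.50


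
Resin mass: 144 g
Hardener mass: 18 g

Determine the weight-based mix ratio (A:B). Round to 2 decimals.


Ratio = 144 / 18 = 8.00

8.00


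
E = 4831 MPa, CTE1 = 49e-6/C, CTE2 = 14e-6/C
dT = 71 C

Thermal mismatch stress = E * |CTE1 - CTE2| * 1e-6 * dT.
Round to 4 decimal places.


= 4831 * 35e-6 * 71
= 12.0050 MPa

12.0050


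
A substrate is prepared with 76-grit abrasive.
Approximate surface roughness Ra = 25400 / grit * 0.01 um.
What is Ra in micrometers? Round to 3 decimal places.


Ra = 25400 / 76 * 0.01 = 3.342 um

3.342


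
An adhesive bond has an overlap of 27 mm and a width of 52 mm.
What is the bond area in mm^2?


Bond area = overlap * width
= 27 * 52
= 1404 mm^2

1404


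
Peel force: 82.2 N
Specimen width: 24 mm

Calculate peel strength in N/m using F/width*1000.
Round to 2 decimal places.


Peel strength = 82.2 / 24 * 1000 = 3425.00 N/m

3425.00


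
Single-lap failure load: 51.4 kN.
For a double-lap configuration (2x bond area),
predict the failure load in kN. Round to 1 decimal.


Failure load = 51.4 * 2 = 102.8 kN

102.8


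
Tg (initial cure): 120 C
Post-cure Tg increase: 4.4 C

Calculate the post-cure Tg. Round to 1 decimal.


Post-cure Tg = 120 + 4.4 = 124.4 C

124.4


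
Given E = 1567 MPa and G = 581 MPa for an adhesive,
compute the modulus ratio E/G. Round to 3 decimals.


E/G ratio = 1567 / 581 = 2.697

2.697


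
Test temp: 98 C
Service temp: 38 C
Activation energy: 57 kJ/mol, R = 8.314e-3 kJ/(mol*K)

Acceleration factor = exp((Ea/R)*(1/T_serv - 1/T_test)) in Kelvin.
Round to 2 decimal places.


AF = exp((57/0.008314)*(1/311.15 - 1/371.15))
= 35.23

35.23


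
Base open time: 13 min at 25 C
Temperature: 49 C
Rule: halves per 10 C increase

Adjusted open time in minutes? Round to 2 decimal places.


Acceleration = 2^((49-25)/10) = 5.2780
Open time = 13 / 5.2780 = 2.46 min

2.46


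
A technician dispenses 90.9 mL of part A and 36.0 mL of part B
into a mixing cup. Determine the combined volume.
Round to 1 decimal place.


Combined volume = 90.9 + 36.0
= 126.9 mL

126.9


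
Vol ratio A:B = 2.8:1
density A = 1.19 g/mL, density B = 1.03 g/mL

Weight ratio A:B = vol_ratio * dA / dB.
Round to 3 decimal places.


Weight ratio = 2.8 * 1.19 / 1.03
= 3.235

3.235


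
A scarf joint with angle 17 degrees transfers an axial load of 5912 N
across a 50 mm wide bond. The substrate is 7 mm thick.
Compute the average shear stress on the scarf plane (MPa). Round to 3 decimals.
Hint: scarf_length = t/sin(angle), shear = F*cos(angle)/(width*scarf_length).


scarf_length = 7 / sin(17 deg) = 23.9421 mm
cos(17 deg) = 0.956305
shear stress = 5912 * 0.956305 / (50 * 23.9421)
= 4.723 MPa

4.723


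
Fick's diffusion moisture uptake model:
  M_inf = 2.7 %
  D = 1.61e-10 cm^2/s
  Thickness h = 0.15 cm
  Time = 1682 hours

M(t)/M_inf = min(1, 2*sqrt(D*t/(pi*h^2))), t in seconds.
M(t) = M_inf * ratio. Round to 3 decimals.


t_sec = 1682 * 3600 = 6055200
ratio = 2*sqrt(1.61e-10*6055200/(pi*0.15^2))
= min(1, 0.234877)
= 0.234877
M(t) = 2.7 * 0.234877 = 0.634 %

0.634


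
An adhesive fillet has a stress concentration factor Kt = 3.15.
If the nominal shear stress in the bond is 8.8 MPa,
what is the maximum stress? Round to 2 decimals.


Max stress = 8.8 * 3.15 = 27.72 MPa

27.72


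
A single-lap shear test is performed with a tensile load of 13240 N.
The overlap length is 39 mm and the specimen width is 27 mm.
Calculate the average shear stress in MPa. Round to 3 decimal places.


Shear stress = F / (overlap * width)
= 13240 / (39 * 27)
= 13240 / 1053
= 12.574 MPa

12.574


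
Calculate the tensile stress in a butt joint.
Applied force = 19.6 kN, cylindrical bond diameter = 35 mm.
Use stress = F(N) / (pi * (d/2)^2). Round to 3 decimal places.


A = pi * 17.5^2 = 962.1128 mm^2
sigma = 19600.0 / 962.1128 = 20.372 MPa

20.372


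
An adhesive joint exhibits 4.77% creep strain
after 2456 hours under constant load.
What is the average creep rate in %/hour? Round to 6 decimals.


Creep rate = strain / time
= 4.77 / 2456
= 0.001942 %/h

0.001942


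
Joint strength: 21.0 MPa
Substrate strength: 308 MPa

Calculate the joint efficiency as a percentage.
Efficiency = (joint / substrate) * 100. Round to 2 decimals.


Efficiency = (21.0 / 308) * 100 = 6.82%

6.82


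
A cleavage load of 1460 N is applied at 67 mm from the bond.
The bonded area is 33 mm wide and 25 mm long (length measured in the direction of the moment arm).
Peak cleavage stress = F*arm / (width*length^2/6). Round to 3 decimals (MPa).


Moment = 1460 * 67 = 97820 N*mm
Section modulus = 33 * 625 / 6 = 20625 / 6 mm^3
Stress = 97820 / (20625 / 6) = 586920 / 20625
= 28.457 MPa

28.457


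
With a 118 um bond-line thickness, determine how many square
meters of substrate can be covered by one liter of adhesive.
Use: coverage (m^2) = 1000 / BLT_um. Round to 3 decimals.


Coverage = 1000 / 118 = 8.475 m^2

8.475


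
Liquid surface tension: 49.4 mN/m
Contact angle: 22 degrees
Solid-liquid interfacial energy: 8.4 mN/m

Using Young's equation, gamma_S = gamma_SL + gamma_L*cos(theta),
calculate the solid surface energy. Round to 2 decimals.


gamma_S = 8.4 + 49.4 * cos(22)
= 54.20 mN/m

54.20


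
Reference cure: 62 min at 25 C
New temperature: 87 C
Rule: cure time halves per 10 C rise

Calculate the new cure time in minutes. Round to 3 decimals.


factor = 2^((87-25)/10) = 73.5167
t_new = 62 / 73.5167 = 0.843 min

0.843


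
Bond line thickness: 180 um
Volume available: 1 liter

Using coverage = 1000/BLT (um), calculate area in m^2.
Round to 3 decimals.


1 L = 1e6 mm^3, thickness = 180 um = 0.18 mm
Area = 1e6 / 0.18 mm^2 = (1e6 / 0.18) / 1e6 m^2 = 1000 / 180 m^2
= 5.556 m^2

5.556


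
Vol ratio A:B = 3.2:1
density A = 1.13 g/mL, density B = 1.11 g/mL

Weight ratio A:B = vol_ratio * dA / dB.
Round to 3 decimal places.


Weight ratio = 3.2 * 1.13 / 1.11
= 3.258

3.258


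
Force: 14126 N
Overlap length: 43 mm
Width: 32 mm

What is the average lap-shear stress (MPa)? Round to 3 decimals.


Average shear stress = F / (overlap * width)
= 14126 / (43 * 32)
= 10.266 MPa

10.266


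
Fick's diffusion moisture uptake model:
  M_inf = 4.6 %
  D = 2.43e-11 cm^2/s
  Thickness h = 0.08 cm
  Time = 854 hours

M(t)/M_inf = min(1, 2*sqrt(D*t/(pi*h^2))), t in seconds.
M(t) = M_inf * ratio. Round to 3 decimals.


t_sec = 854 * 3600 = 3074400
ratio = 2*sqrt(2.43e-11*3074400/(pi*0.08^2))
= min(1, 0.121913)
= 0.121913
M(t) = 4.6 * 0.121913 = 0.561 %

0.561


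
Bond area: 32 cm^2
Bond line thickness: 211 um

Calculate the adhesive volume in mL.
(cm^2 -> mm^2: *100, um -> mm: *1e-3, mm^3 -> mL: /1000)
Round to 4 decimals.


V = 32*100 * 211*1e-3 / 1000
= 0.6752 mL

0.6752


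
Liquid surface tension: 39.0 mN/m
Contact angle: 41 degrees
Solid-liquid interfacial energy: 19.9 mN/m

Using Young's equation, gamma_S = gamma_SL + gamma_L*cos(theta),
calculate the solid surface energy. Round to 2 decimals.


gamma_S = 19.9 + 39.0 * cos(41)
= 49.33 mN/m

49.33


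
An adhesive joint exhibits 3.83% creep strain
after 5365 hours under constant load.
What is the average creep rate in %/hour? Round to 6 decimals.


Creep rate = strain / time
= 3.83 / 5365
= 0.000714 %/h

0.000714


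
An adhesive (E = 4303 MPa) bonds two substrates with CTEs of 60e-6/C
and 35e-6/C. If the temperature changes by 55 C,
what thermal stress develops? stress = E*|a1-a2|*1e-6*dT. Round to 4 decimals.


Stress = 4303 * |60 - 35| * 1e-6 * 55
= 5.9166 MPa

5.9166
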